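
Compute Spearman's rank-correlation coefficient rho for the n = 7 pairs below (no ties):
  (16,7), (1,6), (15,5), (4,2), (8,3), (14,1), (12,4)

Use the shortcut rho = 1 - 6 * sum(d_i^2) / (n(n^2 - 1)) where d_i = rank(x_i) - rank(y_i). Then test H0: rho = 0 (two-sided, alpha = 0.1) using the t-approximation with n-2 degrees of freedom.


Step 1: Rank x and y separately (midranks; no ties here).
rank(x): 16->7, 1->1, 15->6, 4->2, 8->3, 14->5, 12->4
rank(y): 7->7, 6->6, 5->5, 2->2, 3->3, 1->1, 4->4
Step 2: d_i = R_x(i) - R_y(i); compute d_i^2.
  (7-7)^2=0, (1-6)^2=25, (6-5)^2=1, (2-2)^2=0, (3-3)^2=0, (5-1)^2=16, (4-4)^2=0
sum(d^2) = 42.
Step 3: rho = 1 - 6*42 / (7*(7^2 - 1)) = 1 - 252/336 = 0.250000.
Step 4: Under H0, t = rho * sqrt((n-2)/(1-rho^2)) = 0.5774 ~ t(5).
Step 5: Two-sided p-value from the t-distribution with 5 df = 0.588724.
Step 6: alpha = 0.1. fail to reject H0.

rho = 0.2500, p = 0.588724, fail to reject H0 at alpha = 0.1.


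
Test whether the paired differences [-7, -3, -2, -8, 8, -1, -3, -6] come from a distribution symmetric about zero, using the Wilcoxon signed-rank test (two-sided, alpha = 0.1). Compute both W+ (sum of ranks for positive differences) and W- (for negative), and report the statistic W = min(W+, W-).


Step 1: Drop any zero differences (none here) and take |d_i|.
|d| = [7, 3, 2, 8, 8, 1, 3, 6]
Step 2: Midrank |d_i| (ties get averaged ranks).
ranks: |7|->6, |3|->3.5, |2|->2, |8|->7.5, |8|->7.5, |1|->1, |3|->3.5, |6|->5
Step 3: Attach original signs; sum ranks with positive sign and with negative sign.
W+ = 7.5 = 7.5
W- = 6 + 3.5 + 2 + 7.5 + 1 + 3.5 + 5 = 28.5
(Check: W+ + W- = 36 should equal n(n+1)/2 = 36.)
Step 4: Test statistic W = min(W+, W-) = 7.5.
Step 5: Ties in |d|, so use the tie-corrected normal approximation.
        E[W] = n(n+1)/4 = 8*9/4 = 18.
        Tie groups: |d|=3 (t=2), |d|=8 (t=2); sum(t^3 - t) = 12.
        Var[W] = n(n+1)(2n+1)/24 - sum(t^3-t)/48 = 1224/24 - 12/48 = 50.75.
        z = (W - E[W]) / sqrt(Var[W]) = (7.5 - 18) / 7.1239 = -1.4739.
        Two-sided p = 2*Phi(z) = 0.140506.
Step 6: alpha = 0.1. fail to reject H0.

W+ = 7.5, W- = 28.5, W = min = 7.5, p = 0.140506, fail to reject H0.


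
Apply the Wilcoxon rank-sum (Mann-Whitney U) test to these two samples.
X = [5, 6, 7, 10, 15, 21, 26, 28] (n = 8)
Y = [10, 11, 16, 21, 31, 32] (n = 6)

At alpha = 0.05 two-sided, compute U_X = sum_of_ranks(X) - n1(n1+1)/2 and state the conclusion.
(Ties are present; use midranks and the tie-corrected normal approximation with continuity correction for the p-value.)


Step 1: Combine and sort all 14 observations; assign midranks.
sorted (value, group): (5,X), (6,X), (7,X), (10,X), (10,Y), (11,Y), (15,X), (16,Y), (21,X), (21,Y), (26,X), (28,X), (31,Y), (32,Y)
ranks: 5->1, 6->2, 7->3, 10->4.5, 10->4.5, 11->6, 15->7, 16->8, 21->9.5, 21->9.5, 26->11, 28->12, 31->13, 32->14
Step 2: Rank sum for X: R1 = 1 + 2 + 3 + 4.5 + 7 + 9.5 + 11 + 12 = 50.
Step 3: U_X = R1 - n1(n1+1)/2 = 50 - 8*9/2 = 50 - 36 = 14.
       U_Y = n1*n2 - U_X = 48 - 14 = 34.
Step 4: Ties are present, so use the tie-corrected normal approximation (with continuity correction) for the p-value.
Step 5: p-value = 0.219016; compare to alpha = 0.05. fail to reject H0.

U_X = 14, p = 0.219016, fail to reject H0 at alpha = 0.05.


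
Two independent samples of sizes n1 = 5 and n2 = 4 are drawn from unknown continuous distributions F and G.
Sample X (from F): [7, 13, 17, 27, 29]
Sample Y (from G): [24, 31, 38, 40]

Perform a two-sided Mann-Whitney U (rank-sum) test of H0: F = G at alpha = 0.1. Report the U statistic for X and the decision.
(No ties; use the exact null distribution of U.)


Step 1: Combine and sort all 9 observations; assign midranks.
sorted (value, group): (7,X), (13,X), (17,X), (24,Y), (27,X), (29,X), (31,Y), (38,Y), (40,Y)
ranks: 7->1, 13->2, 17->3, 24->4, 27->5, 29->6, 31->7, 38->8, 40->9
Step 2: Rank sum for X: R1 = 1 + 2 + 3 + 5 + 6 = 17.
Step 3: U_X = R1 - n1(n1+1)/2 = 17 - 5*6/2 = 17 - 15 = 2.
       U_Y = n1*n2 - U_X = 20 - 2 = 18.
Step 4: No ties, so the exact null distribution of U (based on enumerating the C(9,5) = 126 equally likely rank assignments) gives the two-sided p-value.
Step 5: p-value = 0.063492; compare to alpha = 0.1. reject H0.

U_X = 2, p = 0.063492, reject H0 at alpha = 0.1.


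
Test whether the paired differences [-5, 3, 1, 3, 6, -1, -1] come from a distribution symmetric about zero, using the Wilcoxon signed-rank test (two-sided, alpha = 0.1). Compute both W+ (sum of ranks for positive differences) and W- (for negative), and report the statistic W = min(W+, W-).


Step 1: Drop any zero differences (none here) and take |d_i|.
|d| = [5, 3, 1, 3, 6, 1, 1]
Step 2: Midrank |d_i| (ties get averaged ranks).
ranks: |5|->6, |3|->4.5, |1|->2, |3|->4.5, |6|->7, |1|->2, |1|->2
Step 3: Attach original signs; sum ranks with positive sign and with negative sign.
W+ = 4.5 + 2 + 4.5 + 7 = 18
W- = 6 + 2 + 2 = 10
(Check: W+ + W- = 28 should equal n(n+1)/2 = 28.)
Step 4: Test statistic W = min(W+, W-) = 10.
Step 5: Ties in |d|, so use the tie-corrected normal approximation.
        E[W] = n(n+1)/4 = 7*8/4 = 14.
        Tie groups: |d|=1 (t=3), |d|=3 (t=2); sum(t^3 - t) = 30.
        Var[W] = n(n+1)(2n+1)/24 - sum(t^3-t)/48 = 840/24 - 30/48 = 34.375.
        z = (W - E[W]) / sqrt(Var[W]) = (10 - 14) / 5.8630 = -0.6822.
        Two-sided p = 2*Phi(z) = 0.495086.
Step 6: alpha = 0.1. fail to reject H0.

W+ = 18, W- = 10, W = min = 10, p = 0.495086, fail to reject H0.


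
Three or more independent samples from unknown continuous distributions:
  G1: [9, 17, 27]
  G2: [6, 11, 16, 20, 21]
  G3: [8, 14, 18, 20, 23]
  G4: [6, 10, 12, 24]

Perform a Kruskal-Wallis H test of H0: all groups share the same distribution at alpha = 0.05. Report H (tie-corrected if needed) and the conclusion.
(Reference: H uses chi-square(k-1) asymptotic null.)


Step 1: Combine all N = 17 observations and assign midranks.
sorted (value, group, rank): (6,G2,1.5), (6,G4,1.5), (8,G3,3), (9,G1,4), (10,G4,5), (11,G2,6), (12,G4,7), (14,G3,8), (16,G2,9), (17,G1,10), (18,G3,11), (20,G2,12.5), (20,G3,12.5), (21,G2,14), (23,G3,15), (24,G4,16), (27,G1,17)
Step 2: Sum ranks within each group.
R_1 = 31 (n_1 = 3)
R_2 = 43 (n_2 = 5)
R_3 = 49.5 (n_3 = 5)
R_4 = 29.5 (n_4 = 4)
Step 3: H = 12/(N(N+1)) * sum(R_i^2/n_i) - 3(N+1)
     = 12/(17*18) * (31^2/3 + 43^2/5 + 49.5^2/5 + 29.5^2/4) - 3*18
     = 0.039216 * 1397.75 - 54
     = 0.813562.
Step 4: Ties present; correction factor C = 1 - 12/(17^3 - 17) = 0.997549. Corrected H = 0.813562 / 0.997549 = 0.815561.
Step 5: Under H0, H ~ chi^2(3); p-value = 0.845742.
Step 6: alpha = 0.05. fail to reject H0.

H = 0.8156, df = 3, p = 0.845742, fail to reject H0.


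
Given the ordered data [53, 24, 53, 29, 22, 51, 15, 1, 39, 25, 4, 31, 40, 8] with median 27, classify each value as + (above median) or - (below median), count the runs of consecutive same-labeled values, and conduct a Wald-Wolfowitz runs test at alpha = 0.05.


Step 1: Compute median = 27; label A = above, B = below.
Labels in order: ABAABABBABBAAB  (n_A = 7, n_B = 7)
Step 2: Count runs R = 10.
Step 3: Under H0 (random ordering), E[R] = 2*n_A*n_B/(n_A+n_B) + 1 = 2*7*7/14 + 1 = 8.0000.
        Var[R] = 2*n_A*n_B*(2*n_A*n_B - n_A - n_B) / ((n_A+n_B)^2 * (n_A+n_B-1)) = 8232/2548 = 3.2308.
        SD[R] = 1.7974.
Step 4: Continuity-corrected z = (R - 0.5 - E[R]) / SD[R] = (10 - 0.5 - 8.0000) / 1.7974 = 0.8345.
Step 5: Two-sided p-value via normal approximation = 2*(1 - Phi(|z|)) = 0.403986.
Step 6: alpha = 0.05. fail to reject H0.

R = 10, z = 0.8345, p = 0.403986, fail to reject H0.


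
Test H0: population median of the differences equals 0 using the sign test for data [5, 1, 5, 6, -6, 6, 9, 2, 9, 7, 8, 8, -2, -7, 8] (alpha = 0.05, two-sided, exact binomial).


Step 1: Discard zero differences. Original n = 15; n_eff = number of nonzero differences = 15.
Nonzero differences (with sign): +5, +1, +5, +6, -6, +6, +9, +2, +9, +7, +8, +8, -2, -7, +8
Step 2: Count signs: positive = 12, negative = 3.
Step 3: Under H0: P(positive) = 0.5, so the number of positives S ~ Bin(15, 0.5).
Step 4: Two-sided exact p-value = sum of Bin(15,0.5) probabilities at or below the observed probability = 0.035156.
Step 5: alpha = 0.05. reject H0.

n_eff = 15, pos = 12, neg = 3, p = 0.035156, reject H0.


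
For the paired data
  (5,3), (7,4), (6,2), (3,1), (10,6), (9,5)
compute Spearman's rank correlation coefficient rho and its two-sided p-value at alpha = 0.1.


Step 1: Rank x and y separately (midranks; no ties here).
rank(x): 5->2, 7->4, 6->3, 3->1, 10->6, 9->5
rank(y): 3->3, 4->4, 2->2, 1->1, 6->6, 5->5
Step 2: d_i = R_x(i) - R_y(i); compute d_i^2.
  (2-3)^2=1, (4-4)^2=0, (3-2)^2=1, (1-1)^2=0, (6-6)^2=0, (5-5)^2=0
sum(d^2) = 2.
Step 3: rho = 1 - 6*2 / (6*(6^2 - 1)) = 1 - 12/210 = 0.942857.
Step 4: Under H0, t = rho * sqrt((n-2)/(1-rho^2)) = 5.6595 ~ t(4).
Step 5: Two-sided p-value from the t-distribution with 4 df = 0.004805.
Step 6: alpha = 0.1. reject H0.

rho = 0.9429, p = 0.004805, reject H0 at alpha = 0.1.


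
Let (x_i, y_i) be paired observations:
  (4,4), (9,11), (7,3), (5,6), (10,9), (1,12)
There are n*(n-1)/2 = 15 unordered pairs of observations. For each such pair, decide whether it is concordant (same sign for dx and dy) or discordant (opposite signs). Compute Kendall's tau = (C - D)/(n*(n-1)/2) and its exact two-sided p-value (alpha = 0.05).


Step 1: Enumerate the 15 unordered pairs (i,j) with i<j and classify each by sign(x_j-x_i) * sign(y_j-y_i).
  (1,2):dx=+5,dy=+7->C; (1,3):dx=+3,dy=-1->D; (1,4):dx=+1,dy=+2->C; (1,5):dx=+6,dy=+5->C
  (1,6):dx=-3,dy=+8->D; (2,3):dx=-2,dy=-8->C; (2,4):dx=-4,dy=-5->C; (2,5):dx=+1,dy=-2->D
  (2,6):dx=-8,dy=+1->D; (3,4):dx=-2,dy=+3->D; (3,5):dx=+3,dy=+6->C; (3,6):dx=-6,dy=+9->D
  (4,5):dx=+5,dy=+3->C; (4,6):dx=-4,dy=+6->D; (5,6):dx=-9,dy=+3->D
Step 2: C = 7, D = 8, total pairs = 15.
Step 3: tau = (C - D)/(n(n-1)/2) = (7 - 8)/15 = -0.066667.
Step 4: Exact two-sided p-value (enumerate n! = 720 permutations of y under H0): p = 1.000000.
Step 5: alpha = 0.05. fail to reject H0.

tau_b = -0.0667 (C=7, D=8), p = 1.000000, fail to reject H0.


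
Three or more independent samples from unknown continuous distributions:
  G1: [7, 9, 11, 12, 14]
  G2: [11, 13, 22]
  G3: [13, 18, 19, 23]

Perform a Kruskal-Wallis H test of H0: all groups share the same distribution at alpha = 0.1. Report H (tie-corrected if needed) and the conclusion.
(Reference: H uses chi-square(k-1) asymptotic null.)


Step 1: Combine all N = 12 observations and assign midranks.
sorted (value, group, rank): (7,G1,1), (9,G1,2), (11,G1,3.5), (11,G2,3.5), (12,G1,5), (13,G2,6.5), (13,G3,6.5), (14,G1,8), (18,G3,9), (19,G3,10), (22,G2,11), (23,G3,12)
Step 2: Sum ranks within each group.
R_1 = 19.5 (n_1 = 5)
R_2 = 21 (n_2 = 3)
R_3 = 37.5 (n_3 = 4)
Step 3: H = 12/(N(N+1)) * sum(R_i^2/n_i) - 3(N+1)
     = 12/(12*13) * (19.5^2/5 + 21^2/3 + 37.5^2/4) - 3*13
     = 0.076923 * 574.612 - 39
     = 5.200962.
Step 4: Ties present; correction factor C = 1 - 12/(12^3 - 12) = 0.993007. Corrected H = 5.200962 / 0.993007 = 5.237588.
Step 5: Under H0, H ~ chi^2(2); p-value = 0.072891.
Step 6: alpha = 0.1. reject H0.

H = 5.2376, df = 2, p = 0.072891, reject H0.


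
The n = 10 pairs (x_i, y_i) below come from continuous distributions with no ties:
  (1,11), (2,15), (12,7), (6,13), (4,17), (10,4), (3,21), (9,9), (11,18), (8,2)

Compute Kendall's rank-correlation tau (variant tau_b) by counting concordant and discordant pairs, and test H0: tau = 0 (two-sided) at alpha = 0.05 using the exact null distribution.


Step 1: Enumerate the 45 unordered pairs (i,j) with i<j and classify each by sign(x_j-x_i) * sign(y_j-y_i).
  (1,2):dx=+1,dy=+4->C; (1,3):dx=+11,dy=-4->D; (1,4):dx=+5,dy=+2->C; (1,5):dx=+3,dy=+6->C
  (1,6):dx=+9,dy=-7->D; (1,7):dx=+2,dy=+10->C; (1,8):dx=+8,dy=-2->D; (1,9):dx=+10,dy=+7->C
  (1,10):dx=+7,dy=-9->D; (2,3):dx=+10,dy=-8->D; (2,4):dx=+4,dy=-2->D; (2,5):dx=+2,dy=+2->C
  (2,6):dx=+8,dy=-11->D; (2,7):dx=+1,dy=+6->C; (2,8):dx=+7,dy=-6->D; (2,9):dx=+9,dy=+3->C
  (2,10):dx=+6,dy=-13->D; (3,4):dx=-6,dy=+6->D; (3,5):dx=-8,dy=+10->D; (3,6):dx=-2,dy=-3->C
  (3,7):dx=-9,dy=+14->D; (3,8):dx=-3,dy=+2->D; (3,9):dx=-1,dy=+11->D; (3,10):dx=-4,dy=-5->C
  (4,5):dx=-2,dy=+4->D; (4,6):dx=+4,dy=-9->D; (4,7):dx=-3,dy=+8->D; (4,8):dx=+3,dy=-4->D
  (4,9):dx=+5,dy=+5->C; (4,10):dx=+2,dy=-11->D; (5,6):dx=+6,dy=-13->D; (5,7):dx=-1,dy=+4->D
  (5,8):dx=+5,dy=-8->D; (5,9):dx=+7,dy=+1->C; (5,10):dx=+4,dy=-15->D; (6,7):dx=-7,dy=+17->D
  (6,8):dx=-1,dy=+5->D; (6,9):dx=+1,dy=+14->C; (6,10):dx=-2,dy=-2->C; (7,8):dx=+6,dy=-12->D
  (7,9):dx=+8,dy=-3->D; (7,10):dx=+5,dy=-19->D; (8,9):dx=+2,dy=+9->C; (8,10):dx=-1,dy=-7->C
  (9,10):dx=-3,dy=-16->C
Step 2: C = 17, D = 28, total pairs = 45.
Step 3: tau = (C - D)/(n(n-1)/2) = (17 - 28)/45 = -0.244444.
Step 4: Exact two-sided p-value (enumerate n! = 3628800 permutations of y under H0): p = 0.380720.
Step 5: alpha = 0.05. fail to reject H0.

tau_b = -0.2444 (C=17, D=28), p = 0.380720, fail to reject H0.


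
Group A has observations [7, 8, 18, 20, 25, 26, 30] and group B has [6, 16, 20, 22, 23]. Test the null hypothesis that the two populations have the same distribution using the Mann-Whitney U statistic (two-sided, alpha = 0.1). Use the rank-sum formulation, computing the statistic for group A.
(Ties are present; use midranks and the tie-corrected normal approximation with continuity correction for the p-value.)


Step 1: Combine and sort all 12 observations; assign midranks.
sorted (value, group): (6,Y), (7,X), (8,X), (16,Y), (18,X), (20,X), (20,Y), (22,Y), (23,Y), (25,X), (26,X), (30,X)
ranks: 6->1, 7->2, 8->3, 16->4, 18->5, 20->6.5, 20->6.5, 22->8, 23->9, 25->10, 26->11, 30->12
Step 2: Rank sum for X: R1 = 2 + 3 + 5 + 6.5 + 10 + 11 + 12 = 49.5.
Step 3: U_X = R1 - n1(n1+1)/2 = 49.5 - 7*8/2 = 49.5 - 28 = 21.5.
       U_Y = n1*n2 - U_X = 35 - 21.5 = 13.5.
Step 4: Ties are present, so use the tie-corrected normal approximation (with continuity correction) for the p-value.
Step 5: p-value = 0.569088; compare to alpha = 0.1. fail to reject H0.

U_X = 21.5, p = 0.569088, fail to reject H0 at alpha = 0.1.


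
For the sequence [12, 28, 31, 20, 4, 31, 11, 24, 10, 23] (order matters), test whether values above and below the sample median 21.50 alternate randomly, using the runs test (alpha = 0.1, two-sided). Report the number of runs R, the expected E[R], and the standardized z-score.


Step 1: Compute median = 21.50; label A = above, B = below.
Labels in order: BAABBABABA  (n_A = 5, n_B = 5)
Step 2: Count runs R = 8.
Step 3: Under H0 (random ordering), E[R] = 2*n_A*n_B/(n_A+n_B) + 1 = 2*5*5/10 + 1 = 6.0000.
        Var[R] = 2*n_A*n_B*(2*n_A*n_B - n_A - n_B) / ((n_A+n_B)^2 * (n_A+n_B-1)) = 2000/900 = 2.2222.
        SD[R] = 1.4907.
Step 4: Continuity-corrected z = (R - 0.5 - E[R]) / SD[R] = (8 - 0.5 - 6.0000) / 1.4907 = 1.0062.
Step 5: Two-sided p-value via normal approximation = 2*(1 - Phi(|z|)) = 0.314305.
Step 6: alpha = 0.1. fail to reject H0.

R = 8, z = 1.0062, p = 0.314305, fail to reject H0.


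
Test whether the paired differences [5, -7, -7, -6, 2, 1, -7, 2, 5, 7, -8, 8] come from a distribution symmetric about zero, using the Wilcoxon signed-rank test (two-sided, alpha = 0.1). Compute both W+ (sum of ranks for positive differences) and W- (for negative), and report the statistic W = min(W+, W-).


Step 1: Drop any zero differences (none here) and take |d_i|.
|d| = [5, 7, 7, 6, 2, 1, 7, 2, 5, 7, 8, 8]
Step 2: Midrank |d_i| (ties get averaged ranks).
ranks: |5|->4.5, |7|->8.5, |7|->8.5, |6|->6, |2|->2.5, |1|->1, |7|->8.5, |2|->2.5, |5|->4.5, |7|->8.5, |8|->11.5, |8|->11.5
Step 3: Attach original signs; sum ranks with positive sign and with negative sign.
W+ = 4.5 + 2.5 + 1 + 2.5 + 4.5 + 8.5 + 11.5 = 35
W- = 8.5 + 8.5 + 6 + 8.5 + 11.5 = 43
(Check: W+ + W- = 78 should equal n(n+1)/2 = 78.)
Step 4: Test statistic W = min(W+, W-) = 35.
Step 5: Ties in |d|, so use the tie-corrected normal approximation.
        E[W] = n(n+1)/4 = 12*13/4 = 39.
        Tie groups: |d|=2 (t=2), |d|=5 (t=2), |d|=7 (t=4), |d|=8 (t=2); sum(t^3 - t) = 78.
        Var[W] = n(n+1)(2n+1)/24 - sum(t^3-t)/48 = 3900/24 - 78/48 = 160.875.
        z = (W - E[W]) / sqrt(Var[W]) = (35 - 39) / 12.6837 = -0.3154.
        Two-sided p = 2*Phi(z) = 0.752483.
Step 6: alpha = 0.1. fail to reject H0.

W+ = 35, W- = 43, W = min = 35, p = 0.752483, fail to reject H0.


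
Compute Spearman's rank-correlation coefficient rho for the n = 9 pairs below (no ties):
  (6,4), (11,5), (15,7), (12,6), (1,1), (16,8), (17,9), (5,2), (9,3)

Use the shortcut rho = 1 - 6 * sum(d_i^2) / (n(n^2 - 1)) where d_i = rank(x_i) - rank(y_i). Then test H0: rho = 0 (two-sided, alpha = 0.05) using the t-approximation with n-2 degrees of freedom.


Step 1: Rank x and y separately (midranks; no ties here).
rank(x): 6->3, 11->5, 15->7, 12->6, 1->1, 16->8, 17->9, 5->2, 9->4
rank(y): 4->4, 5->5, 7->7, 6->6, 1->1, 8->8, 9->9, 2->2, 3->3
Step 2: d_i = R_x(i) - R_y(i); compute d_i^2.
  (3-4)^2=1, (5-5)^2=0, (7-7)^2=0, (6-6)^2=0, (1-1)^2=0, (8-8)^2=0, (9-9)^2=0, (2-2)^2=0, (4-3)^2=1
sum(d^2) = 2.
Step 3: rho = 1 - 6*2 / (9*(9^2 - 1)) = 1 - 12/720 = 0.983333.
Step 4: Under H0, t = rho * sqrt((n-2)/(1-rho^2)) = 14.3096 ~ t(7).
Step 5: Two-sided p-value from the t-distribution with 7 df = 0.000002.
Step 6: alpha = 0.05. reject H0.

rho = 0.9833, p = 0.000002, reject H0 at alpha = 0.05.


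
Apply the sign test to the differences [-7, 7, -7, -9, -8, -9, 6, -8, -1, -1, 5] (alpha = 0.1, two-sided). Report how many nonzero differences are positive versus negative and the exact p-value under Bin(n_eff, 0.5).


Step 1: Discard zero differences. Original n = 11; n_eff = number of nonzero differences = 11.
Nonzero differences (with sign): -7, +7, -7, -9, -8, -9, +6, -8, -1, -1, +5
Step 2: Count signs: positive = 3, negative = 8.
Step 3: Under H0: P(positive) = 0.5, so the number of positives S ~ Bin(11, 0.5).
Step 4: Two-sided exact p-value = sum of Bin(11,0.5) probabilities at or below the observed probability = 0.226562.
Step 5: alpha = 0.1. fail to reject H0.

n_eff = 11, pos = 3, neg = 8, p = 0.226562, fail to reject H0.


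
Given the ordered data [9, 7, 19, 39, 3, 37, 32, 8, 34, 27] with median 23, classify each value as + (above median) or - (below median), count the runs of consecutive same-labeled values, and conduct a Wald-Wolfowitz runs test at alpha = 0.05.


Step 1: Compute median = 23; label A = above, B = below.
Labels in order: BBBABAABAA  (n_A = 5, n_B = 5)
Step 2: Count runs R = 6.
Step 3: Under H0 (random ordering), E[R] = 2*n_A*n_B/(n_A+n_B) + 1 = 2*5*5/10 + 1 = 6.0000.
        Var[R] = 2*n_A*n_B*(2*n_A*n_B - n_A - n_B) / ((n_A+n_B)^2 * (n_A+n_B-1)) = 2000/900 = 2.2222.
        SD[R] = 1.4907.
Step 4: R = E[R], so z = 0 with no continuity correction.
Step 5: Two-sided p-value via normal approximation = 2*(1 - Phi(|z|)) = 1.000000.
Step 6: alpha = 0.05. fail to reject H0.

R = 6, z = 0.0000, p = 1.000000, fail to reject H0.


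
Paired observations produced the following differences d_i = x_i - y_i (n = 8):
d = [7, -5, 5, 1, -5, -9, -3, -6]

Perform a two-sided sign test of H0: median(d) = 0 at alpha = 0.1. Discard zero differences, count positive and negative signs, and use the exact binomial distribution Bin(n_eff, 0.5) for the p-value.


Step 1: Discard zero differences. Original n = 8; n_eff = number of nonzero differences = 8.
Nonzero differences (with sign): +7, -5, +5, +1, -5, -9, -3, -6
Step 2: Count signs: positive = 3, negative = 5.
Step 3: Under H0: P(positive) = 0.5, so the number of positives S ~ Bin(8, 0.5).
Step 4: Two-sided exact p-value = sum of Bin(8,0.5) probabilities at or below the observed probability = 0.726562.
Step 5: alpha = 0.1. fail to reject H0.

n_eff = 8, pos = 3, neg = 5, p = 0.726562, fail to reject H0.


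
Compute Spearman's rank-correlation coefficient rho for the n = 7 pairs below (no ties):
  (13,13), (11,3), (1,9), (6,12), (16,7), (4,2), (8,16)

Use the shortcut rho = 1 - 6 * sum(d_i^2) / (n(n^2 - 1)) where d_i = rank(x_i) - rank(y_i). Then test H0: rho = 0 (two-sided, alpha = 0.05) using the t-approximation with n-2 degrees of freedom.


Step 1: Rank x and y separately (midranks; no ties here).
rank(x): 13->6, 11->5, 1->1, 6->3, 16->7, 4->2, 8->4
rank(y): 13->6, 3->2, 9->4, 12->5, 7->3, 2->1, 16->7
Step 2: d_i = R_x(i) - R_y(i); compute d_i^2.
  (6-6)^2=0, (5-2)^2=9, (1-4)^2=9, (3-5)^2=4, (7-3)^2=16, (2-1)^2=1, (4-7)^2=9
sum(d^2) = 48.
Step 3: rho = 1 - 6*48 / (7*(7^2 - 1)) = 1 - 288/336 = 0.142857.
Step 4: Under H0, t = rho * sqrt((n-2)/(1-rho^2)) = 0.3227 ~ t(5).
Step 5: Two-sided p-value from the t-distribution with 5 df = 0.759945.
Step 6: alpha = 0.05. fail to reject H0.

rho = 0.1429, p = 0.759945, fail to reject H0 at alpha = 0.05.


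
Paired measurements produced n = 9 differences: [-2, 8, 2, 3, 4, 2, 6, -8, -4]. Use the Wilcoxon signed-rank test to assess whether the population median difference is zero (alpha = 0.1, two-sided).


Step 1: Drop any zero differences (none here) and take |d_i|.
|d| = [2, 8, 2, 3, 4, 2, 6, 8, 4]
Step 2: Midrank |d_i| (ties get averaged ranks).
ranks: |2|->2, |8|->8.5, |2|->2, |3|->4, |4|->5.5, |2|->2, |6|->7, |8|->8.5, |4|->5.5
Step 3: Attach original signs; sum ranks with positive sign and with negative sign.
W+ = 8.5 + 2 + 4 + 5.5 + 2 + 7 = 29
W- = 2 + 8.5 + 5.5 = 16
(Check: W+ + W- = 45 should equal n(n+1)/2 = 45.)
Step 4: Test statistic W = min(W+, W-) = 16.
Step 5: Ties in |d|, so use the tie-corrected normal approximation.
        E[W] = n(n+1)/4 = 9*10/4 = 22.5.
        Tie groups: |d|=2 (t=3), |d|=4 (t=2), |d|=8 (t=2); sum(t^3 - t) = 36.
        Var[W] = n(n+1)(2n+1)/24 - sum(t^3-t)/48 = 1710/24 - 36/48 = 70.5.
        z = (W - E[W]) / sqrt(Var[W]) = (16 - 22.5) / 8.3964 = -0.7741.
        Two-sided p = 2*Phi(z) = 0.438849.
Step 6: alpha = 0.1. fail to reject H0.

W+ = 29, W- = 16, W = min = 16, p = 0.438849, fail to reject H0.


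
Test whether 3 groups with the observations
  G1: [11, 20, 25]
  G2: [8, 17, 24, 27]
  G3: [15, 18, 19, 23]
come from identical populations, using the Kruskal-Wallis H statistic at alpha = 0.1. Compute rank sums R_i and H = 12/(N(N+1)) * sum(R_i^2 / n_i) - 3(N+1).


Step 1: Combine all N = 11 observations and assign midranks.
sorted (value, group, rank): (8,G2,1), (11,G1,2), (15,G3,3), (17,G2,4), (18,G3,5), (19,G3,6), (20,G1,7), (23,G3,8), (24,G2,9), (25,G1,10), (27,G2,11)
Step 2: Sum ranks within each group.
R_1 = 19 (n_1 = 3)
R_2 = 25 (n_2 = 4)
R_3 = 22 (n_3 = 4)
Step 3: H = 12/(N(N+1)) * sum(R_i^2/n_i) - 3(N+1)
     = 12/(11*12) * (19^2/3 + 25^2/4 + 22^2/4) - 3*12
     = 0.090909 * 397.583 - 36
     = 0.143939.
Step 4: No ties, so H is used without correction.
Step 5: Under H0, H ~ chi^2(2); p-value = 0.930559.
Step 6: alpha = 0.1. fail to reject H0.

H = 0.1439, df = 2, p = 0.930559, fail to reject H0.


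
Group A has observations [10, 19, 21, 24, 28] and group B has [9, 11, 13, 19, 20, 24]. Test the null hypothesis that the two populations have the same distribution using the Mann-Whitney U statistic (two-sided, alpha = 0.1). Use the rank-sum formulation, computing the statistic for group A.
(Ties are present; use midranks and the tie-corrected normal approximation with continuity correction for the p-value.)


Step 1: Combine and sort all 11 observations; assign midranks.
sorted (value, group): (9,Y), (10,X), (11,Y), (13,Y), (19,X), (19,Y), (20,Y), (21,X), (24,X), (24,Y), (28,X)
ranks: 9->1, 10->2, 11->3, 13->4, 19->5.5, 19->5.5, 20->7, 21->8, 24->9.5, 24->9.5, 28->11
Step 2: Rank sum for X: R1 = 2 + 5.5 + 8 + 9.5 + 11 = 36.
Step 3: U_X = R1 - n1(n1+1)/2 = 36 - 5*6/2 = 36 - 15 = 21.
       U_Y = n1*n2 - U_X = 30 - 21 = 9.
Step 4: Ties are present, so use the tie-corrected normal approximation (with continuity correction) for the p-value.
Step 5: p-value = 0.313093; compare to alpha = 0.1. fail to reject H0.

U_X = 21, p = 0.313093, fail to reject H0 at alpha = 0.1.


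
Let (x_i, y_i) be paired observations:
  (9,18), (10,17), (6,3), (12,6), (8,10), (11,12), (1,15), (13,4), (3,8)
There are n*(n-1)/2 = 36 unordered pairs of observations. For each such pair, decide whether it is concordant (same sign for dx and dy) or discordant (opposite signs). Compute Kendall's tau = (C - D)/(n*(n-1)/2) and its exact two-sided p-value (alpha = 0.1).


Step 1: Enumerate the 36 unordered pairs (i,j) with i<j and classify each by sign(x_j-x_i) * sign(y_j-y_i).
  (1,2):dx=+1,dy=-1->D; (1,3):dx=-3,dy=-15->C; (1,4):dx=+3,dy=-12->D; (1,5):dx=-1,dy=-8->C
  (1,6):dx=+2,dy=-6->D; (1,7):dx=-8,dy=-3->C; (1,8):dx=+4,dy=-14->D; (1,9):dx=-6,dy=-10->C
  (2,3):dx=-4,dy=-14->C; (2,4):dx=+2,dy=-11->D; (2,5):dx=-2,dy=-7->C; (2,6):dx=+1,dy=-5->D
  (2,7):dx=-9,dy=-2->C; (2,8):dx=+3,dy=-13->D; (2,9):dx=-7,dy=-9->C; (3,4):dx=+6,dy=+3->C
  (3,5):dx=+2,dy=+7->C; (3,6):dx=+5,dy=+9->C; (3,7):dx=-5,dy=+12->D; (3,8):dx=+7,dy=+1->C
  (3,9):dx=-3,dy=+5->D; (4,5):dx=-4,dy=+4->D; (4,6):dx=-1,dy=+6->D; (4,7):dx=-11,dy=+9->D
  (4,8):dx=+1,dy=-2->D; (4,9):dx=-9,dy=+2->D; (5,6):dx=+3,dy=+2->C; (5,7):dx=-7,dy=+5->D
  (5,8):dx=+5,dy=-6->D; (5,9):dx=-5,dy=-2->C; (6,7):dx=-10,dy=+3->D; (6,8):dx=+2,dy=-8->D
  (6,9):dx=-8,dy=-4->C; (7,8):dx=+12,dy=-11->D; (7,9):dx=+2,dy=-7->D; (8,9):dx=-10,dy=+4->D
Step 2: C = 15, D = 21, total pairs = 36.
Step 3: tau = (C - D)/(n(n-1)/2) = (15 - 21)/36 = -0.166667.
Step 4: Exact two-sided p-value (enumerate n! = 362880 permutations of y under H0): p = 0.612202.
Step 5: alpha = 0.1. fail to reject H0.

tau_b = -0.1667 (C=15, D=21), p = 0.612202, fail to reject H0.


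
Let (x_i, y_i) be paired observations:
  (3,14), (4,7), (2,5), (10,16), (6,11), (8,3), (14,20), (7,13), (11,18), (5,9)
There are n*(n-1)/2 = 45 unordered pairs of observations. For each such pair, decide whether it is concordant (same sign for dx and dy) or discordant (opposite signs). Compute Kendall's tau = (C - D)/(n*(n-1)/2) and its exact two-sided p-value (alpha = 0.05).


Step 1: Enumerate the 45 unordered pairs (i,j) with i<j and classify each by sign(x_j-x_i) * sign(y_j-y_i).
  (1,2):dx=+1,dy=-7->D; (1,3):dx=-1,dy=-9->C; (1,4):dx=+7,dy=+2->C; (1,5):dx=+3,dy=-3->D
  (1,6):dx=+5,dy=-11->D; (1,7):dx=+11,dy=+6->C; (1,8):dx=+4,dy=-1->D; (1,9):dx=+8,dy=+4->C
  (1,10):dx=+2,dy=-5->D; (2,3):dx=-2,dy=-2->C; (2,4):dx=+6,dy=+9->C; (2,5):dx=+2,dy=+4->C
  (2,6):dx=+4,dy=-4->D; (2,7):dx=+10,dy=+13->C; (2,8):dx=+3,dy=+6->C; (2,9):dx=+7,dy=+11->C
  (2,10):dx=+1,dy=+2->C; (3,4):dx=+8,dy=+11->C; (3,5):dx=+4,dy=+6->C; (3,6):dx=+6,dy=-2->D
  (3,7):dx=+12,dy=+15->C; (3,8):dx=+5,dy=+8->C; (3,9):dx=+9,dy=+13->C; (3,10):dx=+3,dy=+4->C
  (4,5):dx=-4,dy=-5->C; (4,6):dx=-2,dy=-13->C; (4,7):dx=+4,dy=+4->C; (4,8):dx=-3,dy=-3->C
  (4,9):dx=+1,dy=+2->C; (4,10):dx=-5,dy=-7->C; (5,6):dx=+2,dy=-8->D; (5,7):dx=+8,dy=+9->C
  (5,8):dx=+1,dy=+2->C; (5,9):dx=+5,dy=+7->C; (5,10):dx=-1,dy=-2->C; (6,7):dx=+6,dy=+17->C
  (6,8):dx=-1,dy=+10->D; (6,9):dx=+3,dy=+15->C; (6,10):dx=-3,dy=+6->D; (7,8):dx=-7,dy=-7->C
  (7,9):dx=-3,dy=-2->C; (7,10):dx=-9,dy=-11->C; (8,9):dx=+4,dy=+5->C; (8,10):dx=-2,dy=-4->C
  (9,10):dx=-6,dy=-9->C
Step 2: C = 35, D = 10, total pairs = 45.
Step 3: tau = (C - D)/(n(n-1)/2) = (35 - 10)/45 = 0.555556.
Step 4: Exact two-sided p-value (enumerate n! = 3628800 permutations of y under H0): p = 0.028609.
Step 5: alpha = 0.05. reject H0.

tau_b = 0.5556 (C=35, D=10), p = 0.028609, reject H0.


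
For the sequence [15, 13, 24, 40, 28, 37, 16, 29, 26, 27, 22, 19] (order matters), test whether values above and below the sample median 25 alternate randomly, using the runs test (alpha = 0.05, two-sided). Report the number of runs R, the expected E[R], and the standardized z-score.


Step 1: Compute median = 25; label A = above, B = below.
Labels in order: BBBAAABAAABB  (n_A = 6, n_B = 6)
Step 2: Count runs R = 5.
Step 3: Under H0 (random ordering), E[R] = 2*n_A*n_B/(n_A+n_B) + 1 = 2*6*6/12 + 1 = 7.0000.
        Var[R] = 2*n_A*n_B*(2*n_A*n_B - n_A - n_B) / ((n_A+n_B)^2 * (n_A+n_B-1)) = 4320/1584 = 2.7273.
        SD[R] = 1.6514.
Step 4: Continuity-corrected z = (R + 0.5 - E[R]) / SD[R] = (5 + 0.5 - 7.0000) / 1.6514 = -0.9083.
Step 5: Two-sided p-value via normal approximation = 2*(1 - Phi(|z|)) = 0.363722.
Step 6: alpha = 0.05. fail to reject H0.

R = 5, z = -0.9083, p = 0.363722, fail to reject H0.


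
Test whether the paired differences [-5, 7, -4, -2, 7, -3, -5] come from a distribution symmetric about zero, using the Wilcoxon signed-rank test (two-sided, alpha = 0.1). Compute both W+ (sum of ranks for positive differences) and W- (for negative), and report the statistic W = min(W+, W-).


Step 1: Drop any zero differences (none here) and take |d_i|.
|d| = [5, 7, 4, 2, 7, 3, 5]
Step 2: Midrank |d_i| (ties get averaged ranks).
ranks: |5|->4.5, |7|->6.5, |4|->3, |2|->1, |7|->6.5, |3|->2, |5|->4.5
Step 3: Attach original signs; sum ranks with positive sign and with negative sign.
W+ = 6.5 + 6.5 = 13
W- = 4.5 + 3 + 1 + 2 + 4.5 = 15
(Check: W+ + W- = 28 should equal n(n+1)/2 = 28.)
Step 4: Test statistic W = min(W+, W-) = 13.
Step 5: Ties in |d|, so use the tie-corrected normal approximation.
        E[W] = n(n+1)/4 = 7*8/4 = 14.
        Tie groups: |d|=5 (t=2), |d|=7 (t=2); sum(t^3 - t) = 12.
        Var[W] = n(n+1)(2n+1)/24 - sum(t^3-t)/48 = 840/24 - 12/48 = 34.75.
        z = (W - E[W]) / sqrt(Var[W]) = (13 - 14) / 5.8949 = -0.1696.
        Two-sided p = 2*Phi(z) = 0.865295.
Step 6: alpha = 0.1. fail to reject H0.

W+ = 13, W- = 15, W = min = 13, p = 0.865295, fail to reject H0.


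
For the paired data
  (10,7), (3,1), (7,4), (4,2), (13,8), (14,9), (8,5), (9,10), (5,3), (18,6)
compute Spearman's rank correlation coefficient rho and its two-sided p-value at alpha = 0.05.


Step 1: Rank x and y separately (midranks; no ties here).
rank(x): 10->7, 3->1, 7->4, 4->2, 13->8, 14->9, 8->5, 9->6, 5->3, 18->10
rank(y): 7->7, 1->1, 4->4, 2->2, 8->8, 9->9, 5->5, 10->10, 3->3, 6->6
Step 2: d_i = R_x(i) - R_y(i); compute d_i^2.
  (7-7)^2=0, (1-1)^2=0, (4-4)^2=0, (2-2)^2=0, (8-8)^2=0, (9-9)^2=0, (5-5)^2=0, (6-10)^2=16, (3-3)^2=0, (10-6)^2=16
sum(d^2) = 32.
Step 3: rho = 1 - 6*32 / (10*(10^2 - 1)) = 1 - 192/990 = 0.806061.
Step 4: Under H0, t = rho * sqrt((n-2)/(1-rho^2)) = 3.8522 ~ t(8).
Step 5: Two-sided p-value from the t-distribution with 8 df = 0.004862.
Step 6: alpha = 0.05. reject H0.

rho = 0.8061, p = 0.004862, reject H0 at alpha = 0.05.


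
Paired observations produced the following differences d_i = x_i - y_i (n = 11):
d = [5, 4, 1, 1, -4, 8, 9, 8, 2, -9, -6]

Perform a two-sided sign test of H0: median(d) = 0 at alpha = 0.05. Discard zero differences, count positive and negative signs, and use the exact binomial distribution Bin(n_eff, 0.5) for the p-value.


Step 1: Discard zero differences. Original n = 11; n_eff = number of nonzero differences = 11.
Nonzero differences (with sign): +5, +4, +1, +1, -4, +8, +9, +8, +2, -9, -6
Step 2: Count signs: positive = 8, negative = 3.
Step 3: Under H0: P(positive) = 0.5, so the number of positives S ~ Bin(11, 0.5).
Step 4: Two-sided exact p-value = sum of Bin(11,0.5) probabilities at or below the observed probability = 0.226562.
Step 5: alpha = 0.05. fail to reject H0.

n_eff = 11, pos = 8, neg = 3, p = 0.226562, fail to reject H0.


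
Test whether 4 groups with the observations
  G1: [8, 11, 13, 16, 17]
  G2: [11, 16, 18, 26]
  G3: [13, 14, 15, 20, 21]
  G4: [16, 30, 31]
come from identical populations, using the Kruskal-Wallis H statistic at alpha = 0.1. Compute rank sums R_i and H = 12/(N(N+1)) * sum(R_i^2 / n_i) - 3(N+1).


Step 1: Combine all N = 17 observations and assign midranks.
sorted (value, group, rank): (8,G1,1), (11,G1,2.5), (11,G2,2.5), (13,G1,4.5), (13,G3,4.5), (14,G3,6), (15,G3,7), (16,G1,9), (16,G2,9), (16,G4,9), (17,G1,11), (18,G2,12), (20,G3,13), (21,G3,14), (26,G2,15), (30,G4,16), (31,G4,17)
Step 2: Sum ranks within each group.
R_1 = 28 (n_1 = 5)
R_2 = 38.5 (n_2 = 4)
R_3 = 44.5 (n_3 = 5)
R_4 = 42 (n_4 = 3)
Step 3: H = 12/(N(N+1)) * sum(R_i^2/n_i) - 3(N+1)
     = 12/(17*18) * (28^2/5 + 38.5^2/4 + 44.5^2/5 + 42^2/3) - 3*18
     = 0.039216 * 1511.41 - 54
     = 5.271078.
Step 4: Ties present; correction factor C = 1 - 36/(17^3 - 17) = 0.992647. Corrected H = 5.271078 / 0.992647 = 5.310123.
Step 5: Under H0, H ~ chi^2(3); p-value = 0.150447.
Step 6: alpha = 0.1. fail to reject H0.

H = 5.3101, df = 3, p = 0.150447, fail to reject H0.


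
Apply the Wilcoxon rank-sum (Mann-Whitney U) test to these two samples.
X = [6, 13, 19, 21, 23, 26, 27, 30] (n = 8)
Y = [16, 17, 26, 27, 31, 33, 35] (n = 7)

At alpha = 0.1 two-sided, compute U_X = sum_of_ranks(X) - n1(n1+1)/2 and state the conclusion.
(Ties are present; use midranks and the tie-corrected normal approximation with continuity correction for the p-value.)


Step 1: Combine and sort all 15 observations; assign midranks.
sorted (value, group): (6,X), (13,X), (16,Y), (17,Y), (19,X), (21,X), (23,X), (26,X), (26,Y), (27,X), (27,Y), (30,X), (31,Y), (33,Y), (35,Y)
ranks: 6->1, 13->2, 16->3, 17->4, 19->5, 21->6, 23->7, 26->8.5, 26->8.5, 27->10.5, 27->10.5, 30->12, 31->13, 33->14, 35->15
Step 2: Rank sum for X: R1 = 1 + 2 + 5 + 6 + 7 + 8.5 + 10.5 + 12 = 52.
Step 3: U_X = R1 - n1(n1+1)/2 = 52 - 8*9/2 = 52 - 36 = 16.
       U_Y = n1*n2 - U_X = 56 - 16 = 40.
Step 4: Ties are present, so use the tie-corrected normal approximation (with continuity correction) for the p-value.
Step 5: p-value = 0.182450; compare to alpha = 0.1. fail to reject H0.

U_X = 16, p = 0.182450, fail to reject H0 at alpha = 0.1.


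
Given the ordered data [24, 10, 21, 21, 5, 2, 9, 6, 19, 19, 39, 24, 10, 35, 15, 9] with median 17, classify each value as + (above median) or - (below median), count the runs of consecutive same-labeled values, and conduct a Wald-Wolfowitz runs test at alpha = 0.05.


Step 1: Compute median = 17; label A = above, B = below.
Labels in order: ABAABBBBAAAABABB  (n_A = 8, n_B = 8)
Step 2: Count runs R = 8.
Step 3: Under H0 (random ordering), E[R] = 2*n_A*n_B/(n_A+n_B) + 1 = 2*8*8/16 + 1 = 9.0000.
        Var[R] = 2*n_A*n_B*(2*n_A*n_B - n_A - n_B) / ((n_A+n_B)^2 * (n_A+n_B-1)) = 14336/3840 = 3.7333.
        SD[R] = 1.9322.
Step 4: Continuity-corrected z = (R + 0.5 - E[R]) / SD[R] = (8 + 0.5 - 9.0000) / 1.9322 = -0.2588.
Step 5: Two-sided p-value via normal approximation = 2*(1 - Phi(|z|)) = 0.795809.
Step 6: alpha = 0.05. fail to reject H0.

R = 8, z = -0.2588, p = 0.795809, fail to reject H0.


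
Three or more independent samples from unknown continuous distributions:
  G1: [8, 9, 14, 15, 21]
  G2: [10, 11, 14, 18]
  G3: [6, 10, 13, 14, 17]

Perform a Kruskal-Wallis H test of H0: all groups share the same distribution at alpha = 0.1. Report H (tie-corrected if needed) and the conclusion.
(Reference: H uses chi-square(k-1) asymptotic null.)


Step 1: Combine all N = 14 observations and assign midranks.
sorted (value, group, rank): (6,G3,1), (8,G1,2), (9,G1,3), (10,G2,4.5), (10,G3,4.5), (11,G2,6), (13,G3,7), (14,G1,9), (14,G2,9), (14,G3,9), (15,G1,11), (17,G3,12), (18,G2,13), (21,G1,14)
Step 2: Sum ranks within each group.
R_1 = 39 (n_1 = 5)
R_2 = 32.5 (n_2 = 4)
R_3 = 33.5 (n_3 = 5)
Step 3: H = 12/(N(N+1)) * sum(R_i^2/n_i) - 3(N+1)
     = 12/(14*15) * (39^2/5 + 32.5^2/4 + 33.5^2/5) - 3*15
     = 0.057143 * 792.712 - 45
     = 0.297857.
Step 4: Ties present; correction factor C = 1 - 30/(14^3 - 14) = 0.989011. Corrected H = 0.297857 / 0.989011 = 0.301167.
Step 5: Under H0, H ~ chi^2(2); p-value = 0.860206.
Step 6: alpha = 0.1. fail to reject H0.

H = 0.3012, df = 2, p = 0.860206, fail to reject H0.


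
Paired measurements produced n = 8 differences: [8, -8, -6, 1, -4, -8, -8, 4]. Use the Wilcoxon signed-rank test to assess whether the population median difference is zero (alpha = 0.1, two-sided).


Step 1: Drop any zero differences (none here) and take |d_i|.
|d| = [8, 8, 6, 1, 4, 8, 8, 4]
Step 2: Midrank |d_i| (ties get averaged ranks).
ranks: |8|->6.5, |8|->6.5, |6|->4, |1|->1, |4|->2.5, |8|->6.5, |8|->6.5, |4|->2.5
Step 3: Attach original signs; sum ranks with positive sign and with negative sign.
W+ = 6.5 + 1 + 2.5 = 10
W- = 6.5 + 4 + 2.5 + 6.5 + 6.5 = 26
(Check: W+ + W- = 36 should equal n(n+1)/2 = 36.)
Step 4: Test statistic W = min(W+, W-) = 10.
Step 5: Ties in |d|, so use the tie-corrected normal approximation.
        E[W] = n(n+1)/4 = 8*9/4 = 18.
        Tie groups: |d|=4 (t=2), |d|=8 (t=4); sum(t^3 - t) = 66.
        Var[W] = n(n+1)(2n+1)/24 - sum(t^3-t)/48 = 1224/24 - 66/48 = 49.625.
        z = (W - E[W]) / sqrt(Var[W]) = (10 - 18) / 7.0445 = -1.1356.
        Two-sided p = 2*Phi(z) = 0.256108.
Step 6: alpha = 0.1. fail to reject H0.

W+ = 10, W- = 26, W = min = 10, p = 0.256108, fail to reject H0.


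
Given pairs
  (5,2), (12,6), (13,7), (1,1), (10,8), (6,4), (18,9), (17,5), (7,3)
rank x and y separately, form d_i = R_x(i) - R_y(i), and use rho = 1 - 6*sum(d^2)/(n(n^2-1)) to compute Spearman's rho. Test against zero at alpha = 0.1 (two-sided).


Step 1: Rank x and y separately (midranks; no ties here).
rank(x): 5->2, 12->6, 13->7, 1->1, 10->5, 6->3, 18->9, 17->8, 7->4
rank(y): 2->2, 6->6, 7->7, 1->1, 8->8, 4->4, 9->9, 5->5, 3->3
Step 2: d_i = R_x(i) - R_y(i); compute d_i^2.
  (2-2)^2=0, (6-6)^2=0, (7-7)^2=0, (1-1)^2=0, (5-8)^2=9, (3-4)^2=1, (9-9)^2=0, (8-5)^2=9, (4-3)^2=1
sum(d^2) = 20.
Step 3: rho = 1 - 6*20 / (9*(9^2 - 1)) = 1 - 120/720 = 0.833333.
Step 4: Under H0, t = rho * sqrt((n-2)/(1-rho^2)) = 3.9886 ~ t(7).
Step 5: Two-sided p-value from the t-distribution with 7 df = 0.005266.
Step 6: alpha = 0.1. reject H0.

rho = 0.8333, p = 0.005266, reject H0 at alpha = 0.1.


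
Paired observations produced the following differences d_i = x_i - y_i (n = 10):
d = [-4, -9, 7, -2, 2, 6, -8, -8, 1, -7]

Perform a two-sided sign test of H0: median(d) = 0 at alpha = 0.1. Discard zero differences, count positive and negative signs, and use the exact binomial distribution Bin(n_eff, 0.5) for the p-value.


Step 1: Discard zero differences. Original n = 10; n_eff = number of nonzero differences = 10.
Nonzero differences (with sign): -4, -9, +7, -2, +2, +6, -8, -8, +1, -7
Step 2: Count signs: positive = 4, negative = 6.
Step 3: Under H0: P(positive) = 0.5, so the number of positives S ~ Bin(10, 0.5).
Step 4: Two-sided exact p-value = sum of Bin(10,0.5) probabilities at or below the observed probability = 0.753906.
Step 5: alpha = 0.1. fail to reject H0.

n_eff = 10, pos = 4, neg = 6, p = 0.753906, fail to reject H0.


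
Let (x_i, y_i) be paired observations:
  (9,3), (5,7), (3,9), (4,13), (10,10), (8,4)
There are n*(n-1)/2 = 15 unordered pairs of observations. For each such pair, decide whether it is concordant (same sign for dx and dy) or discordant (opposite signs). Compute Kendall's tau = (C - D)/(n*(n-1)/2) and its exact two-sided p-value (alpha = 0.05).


Step 1: Enumerate the 15 unordered pairs (i,j) with i<j and classify each by sign(x_j-x_i) * sign(y_j-y_i).
  (1,2):dx=-4,dy=+4->D; (1,3):dx=-6,dy=+6->D; (1,4):dx=-5,dy=+10->D; (1,5):dx=+1,dy=+7->C
  (1,6):dx=-1,dy=+1->D; (2,3):dx=-2,dy=+2->D; (2,4):dx=-1,dy=+6->D; (2,5):dx=+5,dy=+3->C
  (2,6):dx=+3,dy=-3->D; (3,4):dx=+1,dy=+4->C; (3,5):dx=+7,dy=+1->C; (3,6):dx=+5,dy=-5->D
  (4,5):dx=+6,dy=-3->D; (4,6):dx=+4,dy=-9->D; (5,6):dx=-2,dy=-6->C
Step 2: C = 5, D = 10, total pairs = 15.
Step 3: tau = (C - D)/(n(n-1)/2) = (5 - 10)/15 = -0.333333.
Step 4: Exact two-sided p-value (enumerate n! = 720 permutations of y under H0): p = 0.469444.
Step 5: alpha = 0.05. fail to reject H0.

tau_b = -0.3333 (C=5, D=10), p = 0.469444, fail to reject H0.


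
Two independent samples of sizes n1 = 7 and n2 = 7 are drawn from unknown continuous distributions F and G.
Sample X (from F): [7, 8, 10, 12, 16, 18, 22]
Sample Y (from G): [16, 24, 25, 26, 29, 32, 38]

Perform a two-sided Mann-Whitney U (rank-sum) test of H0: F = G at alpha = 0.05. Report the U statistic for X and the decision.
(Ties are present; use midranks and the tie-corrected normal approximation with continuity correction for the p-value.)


Step 1: Combine and sort all 14 observations; assign midranks.
sorted (value, group): (7,X), (8,X), (10,X), (12,X), (16,X), (16,Y), (18,X), (22,X), (24,Y), (25,Y), (26,Y), (29,Y), (32,Y), (38,Y)
ranks: 7->1, 8->2, 10->3, 12->4, 16->5.5, 16->5.5, 18->7, 22->8, 24->9, 25->10, 26->11, 29->12, 32->13, 38->14
Step 2: Rank sum for X: R1 = 1 + 2 + 3 + 4 + 5.5 + 7 + 8 = 30.5.
Step 3: U_X = R1 - n1(n1+1)/2 = 30.5 - 7*8/2 = 30.5 - 28 = 2.5.
       U_Y = n1*n2 - U_X = 49 - 2.5 = 46.5.
Step 4: Ties are present, so use the tie-corrected normal approximation (with continuity correction) for the p-value.
Step 5: p-value = 0.005956; compare to alpha = 0.05. reject H0.

U_X = 2.5, p = 0.005956, reject H0 at alpha = 0.05.
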